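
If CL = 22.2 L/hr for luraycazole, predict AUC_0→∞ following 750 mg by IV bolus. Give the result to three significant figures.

AUC = 33.8 mg/L·hr

AUC_0→∞ = Dose_iv / CL
        = 750 / 22.2 = 33.7838 mg/L·hr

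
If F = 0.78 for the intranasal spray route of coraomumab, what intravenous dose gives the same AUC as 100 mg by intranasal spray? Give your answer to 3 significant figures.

D_iv = 78.0 mg

Systemic exposure from an extravascular dose = F × D_ev, so the equivalent IV dose is F × D_ev.
D_iv = F × D_ev = 0.78 × 100 = 78 mg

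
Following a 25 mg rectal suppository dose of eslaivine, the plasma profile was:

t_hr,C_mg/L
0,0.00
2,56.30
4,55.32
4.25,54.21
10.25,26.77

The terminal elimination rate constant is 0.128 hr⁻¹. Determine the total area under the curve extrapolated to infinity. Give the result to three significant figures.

AUC = 634 mg/L·hr

Trapezoidal AUC_0→10.25:
  [0→2]: (0.00+56.30)/2 × 2 = 56.3
  [2→4]: (56.30+55.32)/2 × 2 = 111.62
  [4→4.25]: (55.32+54.21)/2 × 0.25 = 13.69125
  [4.25→10.25]: (54.21+26.77)/2 × 6 = 242.94
  Sum = 424.55125 mg/L·hr
Extrapolated tail: C_last / k_e = 26.77 / 0.128 = 209.141
AUC_0→∞ = 424.55125 + 209.141 = 633.69225 mg/L·hr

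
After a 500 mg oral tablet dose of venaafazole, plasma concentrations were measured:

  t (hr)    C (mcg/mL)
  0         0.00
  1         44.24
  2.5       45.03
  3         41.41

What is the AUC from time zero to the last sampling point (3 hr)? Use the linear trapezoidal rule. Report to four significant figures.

AUC = 110.7 mcg/mL·hr

Trapezoidal AUC_0→3:
  [0→1]: (0.00+44.24)/2 × 1 = 22.12
  [1→2.5]: (44.24+45.03)/2 × 1.5 = 66.9525
  [2.5→3]: (45.03+41.41)/2 × 0.5 = 21.61
  Sum = 110.6825 mcg/mL·hr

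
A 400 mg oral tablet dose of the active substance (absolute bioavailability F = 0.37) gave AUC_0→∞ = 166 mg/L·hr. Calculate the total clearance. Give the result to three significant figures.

CL = 0.892 L/hr

CL = F × Dose / AUC_0→∞
   = 0.37 × 400 / 166 = 0.891566 L/hr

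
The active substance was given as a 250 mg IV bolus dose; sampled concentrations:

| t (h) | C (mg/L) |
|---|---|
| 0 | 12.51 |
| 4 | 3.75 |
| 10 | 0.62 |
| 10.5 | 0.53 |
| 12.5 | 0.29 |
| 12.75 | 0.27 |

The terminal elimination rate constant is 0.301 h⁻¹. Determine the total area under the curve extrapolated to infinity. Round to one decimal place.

AUC = 47.7 mg/L·h

Trapezoidal AUC_0→12.75:
  [0→4]: (12.51+3.75)/2 × 4 = 32.52
  [4→10]: (3.75+0.62)/2 × 6 = 13.11
  [10→10.5]: (0.62+0.53)/2 × 0.5 = 0.2875
  [10.5→12.5]: (0.53+0.29)/2 × 2 = 0.82
  [12.5→12.75]: (0.29+0.27)/2 × 0.25 = 0.07
  Sum = 46.8075 mg/L·h
Extrapolated tail: C_last / k_e = 0.27 / 0.301 = 0.897
AUC_0→∞ = 46.8075 + 0.897 = 47.7045 mg/L·h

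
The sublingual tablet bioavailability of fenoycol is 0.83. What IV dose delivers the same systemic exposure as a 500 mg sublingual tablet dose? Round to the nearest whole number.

D_iv = 415 mg

Systemic exposure from an extravascular dose = F × D_ev, so the equivalent IV dose is F × D_ev.
D_iv = F × D_ev = 0.83 × 500 = 415 mg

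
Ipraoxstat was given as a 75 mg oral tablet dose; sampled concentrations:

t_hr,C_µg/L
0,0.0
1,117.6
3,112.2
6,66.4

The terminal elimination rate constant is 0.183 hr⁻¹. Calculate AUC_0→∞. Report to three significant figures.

AUC = 919 µg/L·hr

Trapezoidal AUC_0→6:
  [0→1]: (0.0+117.6)/2 × 1 = 58.8
  [1→3]: (117.6+112.2)/2 × 2 = 229.8
  [3→6]: (112.2+66.4)/2 × 3 = 267.9
  Sum = 556.5 µg/L·hr
Extrapolated tail: C_last / k_e = 66.4 / 0.183 = 362.842
AUC_0→∞ = 556.5 + 362.842 = 919.342 µg/L·hr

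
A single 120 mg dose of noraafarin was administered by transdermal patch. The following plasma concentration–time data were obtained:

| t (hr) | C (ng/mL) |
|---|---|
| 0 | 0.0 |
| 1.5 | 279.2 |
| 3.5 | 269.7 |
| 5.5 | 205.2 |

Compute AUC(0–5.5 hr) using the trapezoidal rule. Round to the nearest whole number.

Trapezoidal AUC_0→5.5:
  [0→1.5]: (0.0+279.2)/2 × 1.5 = 209.4
  [1.5→3.5]: (279.2+269.7)/2 × 2 = 548.9
  [3.5→5.5]: (269.7+205.2)/2 × 2 = 474.9
  Sum = 1233.2 ng/mL·hr

AUC = 1233 ng/mL·hr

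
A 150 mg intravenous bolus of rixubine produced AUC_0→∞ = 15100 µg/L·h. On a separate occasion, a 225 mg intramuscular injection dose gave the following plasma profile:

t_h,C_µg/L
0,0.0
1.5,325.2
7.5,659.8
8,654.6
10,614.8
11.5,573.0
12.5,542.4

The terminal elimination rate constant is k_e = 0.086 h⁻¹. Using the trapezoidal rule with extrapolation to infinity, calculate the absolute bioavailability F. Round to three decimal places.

F = 0.554

Trapezoidal AUC_0→12.5 (intramuscular injection):
  [0→1.5]: (0.0+325.2)/2 × 1.5 = 243.9
  [1.5→7.5]: (325.2+659.8)/2 × 6 = 2955.0
  [7.5→8]: (659.8+654.6)/2 × 0.5 = 328.6
  [8→10]: (654.6+614.8)/2 × 2 = 1269.4
  [10→11.5]: (614.8+573.0)/2 × 1.5 = 890.85
  [11.5→12.5]: (573.0+542.4)/2 × 1 = 557.7
  Sum = 6245.45 µg/L·h
Tail: C_last/k_e = 542.4/0.086 = 6306.977
AUC_0→∞ (intramuscular injection) = 6245.45 + 6306.977 = 12552.427 µg/L·h
F = (AUC_ev/D_ev)/(AUC_iv/D_iv) = (12552.427/225)/(15100/150) = 55.7886/100.667 = 0.5542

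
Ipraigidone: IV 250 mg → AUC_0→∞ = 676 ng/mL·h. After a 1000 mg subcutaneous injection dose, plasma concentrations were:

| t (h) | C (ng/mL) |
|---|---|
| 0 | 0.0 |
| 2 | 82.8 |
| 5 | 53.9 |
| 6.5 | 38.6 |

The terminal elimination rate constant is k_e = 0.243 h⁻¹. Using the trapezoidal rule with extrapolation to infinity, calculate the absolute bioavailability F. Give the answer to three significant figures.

Trapezoidal AUC_0→6.5 (subcutaneous injection):
  [0→2]: (0.0+82.8)/2 × 2 = 82.8
  [2→5]: (82.8+53.9)/2 × 3 = 205.05
  [5→6.5]: (53.9+38.6)/2 × 1.5 = 69.375
  Sum = 357.225 ng/mL·h
Tail: C_last/k_e = 38.6/0.243 = 158.848
AUC_0→∞ (subcutaneous injection) = 357.225 + 158.848 = 516.073 ng/mL·h
F = (AUC_ev/D_ev)/(AUC_iv/D_iv) = (516.073/1000)/(676/250) = 0.516073/2.704 = 0.1909

F = 0.191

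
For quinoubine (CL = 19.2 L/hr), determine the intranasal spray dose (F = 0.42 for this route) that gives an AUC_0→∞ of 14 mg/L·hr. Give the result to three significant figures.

Dose = 640 mg

Dose = CL × AUC_0→∞ / F
     = 19.2 × 14 / 0.42 = 640 mg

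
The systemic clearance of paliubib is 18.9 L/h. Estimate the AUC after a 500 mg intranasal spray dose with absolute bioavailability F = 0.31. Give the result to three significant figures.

AUC_0→∞ = F × Dose / CL
        = 0.31 × 500 / 18.9 = 8.20106 mg/L·h

AUC = 8.20 mg/L·h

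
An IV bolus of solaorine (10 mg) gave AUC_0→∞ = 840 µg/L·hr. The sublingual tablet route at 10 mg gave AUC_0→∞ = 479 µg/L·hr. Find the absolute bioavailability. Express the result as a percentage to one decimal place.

F = 57.0%

F = (AUC_ev / D_ev) / (AUC_iv / D_iv)
  = (479/10) / (840/10)
  = 47.9 / 84 = 0.5702
  = 57.02%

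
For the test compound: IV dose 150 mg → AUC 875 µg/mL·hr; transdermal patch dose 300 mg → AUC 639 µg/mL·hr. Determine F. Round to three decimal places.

F = (AUC_ev / D_ev) / (AUC_iv / D_iv)
  = (639/300) / (875/150)
  = 2.13 / 5.83333 = 0.3651

F = 0.365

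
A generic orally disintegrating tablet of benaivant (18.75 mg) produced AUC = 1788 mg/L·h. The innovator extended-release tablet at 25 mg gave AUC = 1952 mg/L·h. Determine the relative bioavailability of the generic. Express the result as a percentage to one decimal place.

F_rel = 122.1%

F_rel = (AUC_test/D_test) / (AUC_ref/D_ref)
      = (1788/18.75) / (1952/25)
      = 95.36 / 78.08 = 1.2213 = 122.13%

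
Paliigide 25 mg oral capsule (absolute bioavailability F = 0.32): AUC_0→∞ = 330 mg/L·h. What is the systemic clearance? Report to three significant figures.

CL = F × Dose / AUC_0→∞
   = 0.32 × 25 / 330 = 0.0242424 L/h

CL = 0.0242 L/h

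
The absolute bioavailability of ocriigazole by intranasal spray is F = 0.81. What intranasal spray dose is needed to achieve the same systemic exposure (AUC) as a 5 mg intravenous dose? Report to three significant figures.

For equal systemic exposure: F × D_ev = D_iv
D_ev = D_iv / F = 5 / 0.81 = 6.17284 mg

D_intranasal = 6.17 mg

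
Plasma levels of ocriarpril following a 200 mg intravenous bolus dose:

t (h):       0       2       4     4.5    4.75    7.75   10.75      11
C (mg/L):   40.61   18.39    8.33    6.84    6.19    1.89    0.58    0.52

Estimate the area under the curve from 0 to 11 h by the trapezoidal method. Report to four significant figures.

AUC = 107.1 mg/L·h

Trapezoidal AUC_0→11:
  [0→2]: (40.61+18.39)/2 × 2 = 59.0
  [2→4]: (18.39+8.33)/2 × 2 = 26.72
  [4→4.5]: (8.33+6.84)/2 × 0.5 = 3.7925
  [4.5→4.75]: (6.84+6.19)/2 × 0.25 = 1.62875
  [4.75→7.75]: (6.19+1.89)/2 × 3 = 12.12
  [7.75→10.75]: (1.89+0.58)/2 × 3 = 3.705
  [10.75→11]: (0.58+0.52)/2 × 0.25 = 0.1375
  Sum = 107.10375 mg/L·h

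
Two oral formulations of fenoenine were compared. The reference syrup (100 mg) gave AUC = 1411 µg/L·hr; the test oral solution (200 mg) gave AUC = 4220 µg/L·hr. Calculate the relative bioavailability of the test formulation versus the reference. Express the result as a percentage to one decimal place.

F_rel = 149.5%

F_rel = (AUC_test/D_test) / (AUC_ref/D_ref)
      = (4220/200) / (1411/100)
      = 21.1 / 14.11 = 1.4954 = 149.54%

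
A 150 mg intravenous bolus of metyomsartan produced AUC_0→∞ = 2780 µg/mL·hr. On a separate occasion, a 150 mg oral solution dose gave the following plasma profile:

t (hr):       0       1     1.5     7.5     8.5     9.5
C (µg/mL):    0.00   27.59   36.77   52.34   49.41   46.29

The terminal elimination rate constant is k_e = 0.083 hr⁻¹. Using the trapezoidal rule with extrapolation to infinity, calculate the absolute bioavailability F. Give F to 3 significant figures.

Trapezoidal AUC_0→9.5 (oral solution):
  [0→1]: (0.00+27.59)/2 × 1 = 13.795
  [1→1.5]: (27.59+36.77)/2 × 0.5 = 16.09
  [1.5→7.5]: (36.77+52.34)/2 × 6 = 267.33
  [7.5→8.5]: (52.34+49.41)/2 × 1 = 50.875
  [8.5→9.5]: (49.41+46.29)/2 × 1 = 47.85
  Sum = 395.94 µg/mL·hr
Tail: C_last/k_e = 46.29/0.083 = 557.711
AUC_0→∞ (oral solution) = 395.94 + 557.711 = 953.651 µg/mL·hr
F = (AUC_ev/D_ev)/(AUC_iv/D_iv) = (953.651/150)/(2780/150) = 6.35767/18.5333 = 0.3430

F = 0.343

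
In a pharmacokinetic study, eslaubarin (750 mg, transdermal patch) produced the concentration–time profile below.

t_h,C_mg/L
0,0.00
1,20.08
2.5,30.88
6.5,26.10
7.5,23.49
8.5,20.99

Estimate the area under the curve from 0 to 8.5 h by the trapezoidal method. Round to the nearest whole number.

AUC = 209 mg/L·h

Trapezoidal AUC_0→8.5:
  [0→1]: (0.00+20.08)/2 × 1 = 10.04
  [1→2.5]: (20.08+30.88)/2 × 1.5 = 38.22
  [2.5→6.5]: (30.88+26.10)/2 × 4 = 113.96
  [6.5→7.5]: (26.10+23.49)/2 × 1 = 24.795
  [7.5→8.5]: (23.49+20.99)/2 × 1 = 22.24
  Sum = 209.255 mg/L·h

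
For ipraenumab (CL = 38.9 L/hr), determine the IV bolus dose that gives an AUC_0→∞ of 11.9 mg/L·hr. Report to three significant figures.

Dose_iv = CL × AUC_0→∞
     = 38.9 × 11.9 = 462.91 mg

Dose = 463 mg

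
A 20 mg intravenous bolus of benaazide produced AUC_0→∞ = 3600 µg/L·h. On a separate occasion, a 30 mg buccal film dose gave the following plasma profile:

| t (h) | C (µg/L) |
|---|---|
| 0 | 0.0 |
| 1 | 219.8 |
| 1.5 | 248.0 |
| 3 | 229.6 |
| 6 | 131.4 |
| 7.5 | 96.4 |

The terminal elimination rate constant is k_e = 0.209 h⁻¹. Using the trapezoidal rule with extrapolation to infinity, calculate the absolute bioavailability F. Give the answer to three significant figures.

F = 0.326

Trapezoidal AUC_0→7.5 (buccal film):
  [0→1]: (0.0+219.8)/2 × 1 = 109.9
  [1→1.5]: (219.8+248.0)/2 × 0.5 = 116.95
  [1.5→3]: (248.0+229.6)/2 × 1.5 = 358.2
  [3→6]: (229.6+131.4)/2 × 3 = 541.5
  [6→7.5]: (131.4+96.4)/2 × 1.5 = 170.85
  Sum = 1297.4 µg/L·h
Tail: C_last/k_e = 96.4/0.209 = 461.244
AUC_0→∞ (buccal film) = 1297.4 + 461.244 = 1758.644 µg/L·h
F = (AUC_ev/D_ev)/(AUC_iv/D_iv) = (1758.644/30)/(3600/20) = 58.6215/180 = 0.3257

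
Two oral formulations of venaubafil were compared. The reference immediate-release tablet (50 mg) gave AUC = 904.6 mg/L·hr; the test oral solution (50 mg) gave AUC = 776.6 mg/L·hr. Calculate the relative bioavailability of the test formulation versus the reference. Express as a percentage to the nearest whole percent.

F_rel = 86%

F_rel = (AUC_test/D_test) / (AUC_ref/D_ref)
      = (776.6/50) / (904.6/50)
      = 15.532 / 18.092 = 0.8585 = 85.85%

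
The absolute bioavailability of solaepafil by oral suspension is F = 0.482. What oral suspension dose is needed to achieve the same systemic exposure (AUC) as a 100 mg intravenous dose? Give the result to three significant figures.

D_oral = 207 mg

For equal systemic exposure: F × D_ev = D_iv
D_ev = D_iv / F = 100 / 0.482 = 207.469 mg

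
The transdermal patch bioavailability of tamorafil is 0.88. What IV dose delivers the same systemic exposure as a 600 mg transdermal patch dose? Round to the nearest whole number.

Systemic exposure from an extravascular dose = F × D_ev, so the equivalent IV dose is F × D_ev.
D_iv = F × D_ev = 0.88 × 600 = 528 mg

D_iv = 528 mg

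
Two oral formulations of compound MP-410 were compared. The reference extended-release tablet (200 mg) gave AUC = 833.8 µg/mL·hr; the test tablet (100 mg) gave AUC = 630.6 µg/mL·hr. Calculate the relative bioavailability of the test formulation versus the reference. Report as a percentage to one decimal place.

F_rel = (AUC_test/D_test) / (AUC_ref/D_ref)
      = (630.6/100) / (833.8/200)
      = 6.306 / 4.169 = 1.5126 = 151.26%

F_rel = 151.3%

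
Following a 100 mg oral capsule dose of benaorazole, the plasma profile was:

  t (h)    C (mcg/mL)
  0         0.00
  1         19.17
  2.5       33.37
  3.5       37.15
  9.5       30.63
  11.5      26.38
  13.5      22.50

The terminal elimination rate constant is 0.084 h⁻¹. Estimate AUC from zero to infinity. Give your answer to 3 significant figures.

Trapezoidal AUC_0→13.5:
  [0→1]: (0.00+19.17)/2 × 1 = 9.585
  [1→2.5]: (19.17+33.37)/2 × 1.5 = 39.405
  [2.5→3.5]: (33.37+37.15)/2 × 1 = 35.26
  [3.5→9.5]: (37.15+30.63)/2 × 6 = 203.34
  [9.5→11.5]: (30.63+26.38)/2 × 2 = 57.01
  [11.5→13.5]: (26.38+22.50)/2 × 2 = 48.88
  Sum = 393.48 mcg/mL·h
Extrapolated tail: C_last / k_e = 22.50 / 0.084 = 267.857
AUC_0→∞ = 393.48 + 267.857 = 661.337 mcg/mL·h

AUC = 661 mcg/mL·h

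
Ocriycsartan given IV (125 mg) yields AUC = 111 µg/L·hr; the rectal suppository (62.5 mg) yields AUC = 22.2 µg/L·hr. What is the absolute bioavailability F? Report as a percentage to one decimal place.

F = (AUC_ev / D_ev) / (AUC_iv / D_iv)
  = (22.2/62.5) / (111/125)
  = 0.3552 / 0.888 = 0.4000
  = 40.00%

F = 40.0%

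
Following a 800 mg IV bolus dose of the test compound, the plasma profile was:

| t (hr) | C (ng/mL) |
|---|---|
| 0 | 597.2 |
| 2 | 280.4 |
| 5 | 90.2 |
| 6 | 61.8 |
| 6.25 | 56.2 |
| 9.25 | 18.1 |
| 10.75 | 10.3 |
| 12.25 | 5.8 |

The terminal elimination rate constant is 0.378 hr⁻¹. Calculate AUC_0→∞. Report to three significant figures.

Trapezoidal AUC_0→12.25:
  [0→2]: (597.2+280.4)/2 × 2 = 877.6
  [2→5]: (280.4+90.2)/2 × 3 = 555.9
  [5→6]: (90.2+61.8)/2 × 1 = 76.0
  [6→6.25]: (61.8+56.2)/2 × 0.25 = 14.75
  [6.25→9.25]: (56.2+18.1)/2 × 3 = 111.45
  [9.25→10.75]: (18.1+10.3)/2 × 1.5 = 21.3
  [10.75→12.25]: (10.3+5.8)/2 × 1.5 = 12.075
  Sum = 1669.075 ng/mL·hr
Extrapolated tail: C_last / k_e = 5.8 / 0.378 = 15.344
AUC_0→∞ = 1669.075 + 15.344 = 1684.419 ng/mL·hr

AUC = 1680 ng/mL·hr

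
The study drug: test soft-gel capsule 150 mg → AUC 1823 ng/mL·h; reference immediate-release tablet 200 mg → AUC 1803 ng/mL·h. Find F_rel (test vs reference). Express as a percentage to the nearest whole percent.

F_rel = 135%

F_rel = (AUC_test/D_test) / (AUC_ref/D_ref)
      = (1823/150) / (1803/200)
      = 12.1533 / 9.015 = 1.3481 = 134.81%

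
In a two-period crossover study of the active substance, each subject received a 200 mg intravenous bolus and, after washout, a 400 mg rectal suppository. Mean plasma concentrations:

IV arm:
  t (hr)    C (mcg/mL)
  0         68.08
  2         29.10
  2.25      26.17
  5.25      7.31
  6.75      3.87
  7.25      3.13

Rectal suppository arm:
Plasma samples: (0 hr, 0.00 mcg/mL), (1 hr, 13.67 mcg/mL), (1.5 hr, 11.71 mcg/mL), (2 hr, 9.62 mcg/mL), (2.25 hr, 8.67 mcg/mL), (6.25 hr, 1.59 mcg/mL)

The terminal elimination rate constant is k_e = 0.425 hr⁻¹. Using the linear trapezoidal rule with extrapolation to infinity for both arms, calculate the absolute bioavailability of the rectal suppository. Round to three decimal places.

F = 0.131

Trapezoidal AUC_0→7.25 (IV):
  [0→2]: (68.08+29.10)/2 × 2 = 97.18
  [2→2.25]: (29.10+26.17)/2 × 0.25 = 6.90875
  [2.25→5.25]: (26.17+7.31)/2 × 3 = 50.22
  [5.25→6.75]: (7.31+3.87)/2 × 1.5 = 8.385
  [6.75→7.25]: (3.87+3.13)/2 × 0.5 = 1.75
  Sum = 164.44375 mcg/mL·hr
IV tail: 3.13/0.425 = 7.365; AUC_iv,0→∞ = 164.44375 + 7.365 = 171.80875 mcg/mL·hr
Trapezoidal AUC_0→6.25 (rectal suppository):
  [0→1]: (0.00+13.67)/2 × 1 = 6.835
  [1→1.5]: (13.67+11.71)/2 × 0.5 = 6.345
  [1.5→2]: (11.71+9.62)/2 × 0.5 = 5.3325
  [2→2.25]: (9.62+8.67)/2 × 0.25 = 2.28625
  [2.25→6.25]: (8.67+1.59)/2 × 4 = 20.52
  Sum = 41.31875 mcg/mL·hr
rectal suppository tail: 1.59/0.425 = 3.741; AUC_ev,0→∞ = 41.31875 + 3.741 = 45.05975 mcg/mL·hr
F = (AUC_ev/D_ev)/(AUC_iv/D_iv) = (45.05975/400)/(171.80875/200) = 0.112649/0.85904375 = 0.1311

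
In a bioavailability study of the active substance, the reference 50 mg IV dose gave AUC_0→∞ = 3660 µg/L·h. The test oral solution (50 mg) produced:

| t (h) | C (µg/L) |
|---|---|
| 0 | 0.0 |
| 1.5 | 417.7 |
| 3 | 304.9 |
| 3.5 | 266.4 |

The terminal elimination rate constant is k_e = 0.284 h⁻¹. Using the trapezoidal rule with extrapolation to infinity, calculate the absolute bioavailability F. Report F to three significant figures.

Trapezoidal AUC_0→3.5 (oral solution):
  [0→1.5]: (0.0+417.7)/2 × 1.5 = 313.275
  [1.5→3]: (417.7+304.9)/2 × 1.5 = 541.95
  [3→3.5]: (304.9+266.4)/2 × 0.5 = 142.825
  Sum = 998.05 µg/L·h
Tail: C_last/k_e = 266.4/0.284 = 938.028
AUC_0→∞ (oral solution) = 998.05 + 938.028 = 1936.078 µg/L·h
F = (AUC_ev/D_ev)/(AUC_iv/D_iv) = (1936.078/50)/(3660/50) = 38.72156/73.2 = 0.5290

F = 0.529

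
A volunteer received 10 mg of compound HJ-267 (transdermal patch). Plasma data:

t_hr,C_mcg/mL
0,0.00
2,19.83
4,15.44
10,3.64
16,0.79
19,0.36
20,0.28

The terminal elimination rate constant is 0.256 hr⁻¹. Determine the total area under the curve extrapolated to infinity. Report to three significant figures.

Trapezoidal AUC_0→20:
  [0→2]: (0.00+19.83)/2 × 2 = 19.83
  [2→4]: (19.83+15.44)/2 × 2 = 35.27
  [4→10]: (15.44+3.64)/2 × 6 = 57.24
  [10→16]: (3.64+0.79)/2 × 6 = 13.29
  [16→19]: (0.79+0.36)/2 × 3 = 1.725
  [19→20]: (0.36+0.28)/2 × 1 = 0.32
  Sum = 127.675 mcg/mL·hr
Extrapolated tail: C_last / k_e = 0.28 / 0.256 = 1.094
AUC_0→∞ = 127.675 + 1.094 = 128.769 mcg/mL·hr

AUC = 129 mcg/mL·hr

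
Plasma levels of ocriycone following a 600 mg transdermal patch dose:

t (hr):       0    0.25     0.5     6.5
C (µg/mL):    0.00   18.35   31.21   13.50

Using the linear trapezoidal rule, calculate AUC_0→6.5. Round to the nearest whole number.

Trapezoidal AUC_0→6.5:
  [0→0.25]: (0.00+18.35)/2 × 0.25 = 2.29375
  [0.25→0.5]: (18.35+31.21)/2 × 0.25 = 6.195
  [0.5→6.5]: (31.21+13.50)/2 × 6 = 134.13
  Sum = 142.61875 µg/mL·hr

AUC = 143 µg/mL·hr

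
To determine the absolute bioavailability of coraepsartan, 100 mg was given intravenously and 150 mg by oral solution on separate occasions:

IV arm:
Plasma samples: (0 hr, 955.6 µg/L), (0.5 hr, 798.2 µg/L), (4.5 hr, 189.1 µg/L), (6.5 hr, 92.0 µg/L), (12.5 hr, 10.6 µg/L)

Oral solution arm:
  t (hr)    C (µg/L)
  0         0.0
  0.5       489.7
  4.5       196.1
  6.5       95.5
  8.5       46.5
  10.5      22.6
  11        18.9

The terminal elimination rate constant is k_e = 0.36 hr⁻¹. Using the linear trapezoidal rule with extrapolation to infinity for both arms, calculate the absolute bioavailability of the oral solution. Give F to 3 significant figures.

F = 0.453

Trapezoidal AUC_0→12.5 (IV):
  [0→0.5]: (955.6+798.2)/2 × 0.5 = 438.45
  [0.5→4.5]: (798.2+189.1)/2 × 4 = 1974.6
  [4.5→6.5]: (189.1+92.0)/2 × 2 = 281.1
  [6.5→12.5]: (92.0+10.6)/2 × 6 = 307.8
  Sum = 3001.95 µg/L·hr
IV tail: 10.6/0.36 = 29.444; AUC_iv,0→∞ = 3001.95 + 29.444 = 3031.394 µg/L·hr
Trapezoidal AUC_0→11 (oral solution):
  [0→0.5]: (0.0+489.7)/2 × 0.5 = 122.425
  [0.5→4.5]: (489.7+196.1)/2 × 4 = 1371.6
  [4.5→6.5]: (196.1+95.5)/2 × 2 = 291.6
  [6.5→8.5]: (95.5+46.5)/2 × 2 = 142.0
  [8.5→10.5]: (46.5+22.6)/2 × 2 = 69.1
  [10.5→11]: (22.6+18.9)/2 × 0.5 = 10.375
  Sum = 2007.1 µg/L·hr
oral solution tail: 18.9/0.36 = 52.500; AUC_ev,0→∞ = 2007.1 + 52.500 = 2059.6 µg/L·hr
F = (AUC_ev/D_ev)/(AUC_iv/D_iv) = (2059.6/150)/(3031.394/100) = 13.7307/30.31394 = 0.4530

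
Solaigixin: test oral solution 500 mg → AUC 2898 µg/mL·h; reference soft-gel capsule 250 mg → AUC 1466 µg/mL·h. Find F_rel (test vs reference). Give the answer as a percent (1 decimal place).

F_rel = (AUC_test/D_test) / (AUC_ref/D_ref)
      = (2898/500) / (1466/250)
      = 5.796 / 5.864 = 0.9884 = 98.84%

F_rel = 98.8%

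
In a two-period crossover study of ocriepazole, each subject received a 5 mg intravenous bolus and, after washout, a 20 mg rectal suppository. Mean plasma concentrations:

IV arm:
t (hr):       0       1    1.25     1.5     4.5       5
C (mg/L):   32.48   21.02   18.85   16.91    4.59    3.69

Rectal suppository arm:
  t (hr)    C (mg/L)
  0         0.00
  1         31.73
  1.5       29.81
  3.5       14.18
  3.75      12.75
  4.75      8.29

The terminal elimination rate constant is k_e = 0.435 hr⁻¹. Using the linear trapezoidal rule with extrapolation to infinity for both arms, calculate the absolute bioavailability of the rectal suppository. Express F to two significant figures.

F = 0.34

Trapezoidal AUC_0→5 (IV):
  [0→1]: (32.48+21.02)/2 × 1 = 26.75
  [1→1.25]: (21.02+18.85)/2 × 0.25 = 4.98375
  [1.25→1.5]: (18.85+16.91)/2 × 0.25 = 4.47
  [1.5→4.5]: (16.91+4.59)/2 × 3 = 32.25
  [4.5→5]: (4.59+3.69)/2 × 0.5 = 2.07
  Sum = 70.52375 mg/L·hr
IV tail: 3.69/0.435 = 8.483; AUC_iv,0→∞ = 70.52375 + 8.483 = 79.00675 mg/L·hr
Trapezoidal AUC_0→4.75 (rectal suppository):
  [0→1]: (0.00+31.73)/2 × 1 = 15.865
  [1→1.5]: (31.73+29.81)/2 × 0.5 = 15.385
  [1.5→3.5]: (29.81+14.18)/2 × 2 = 43.99
  [3.5→3.75]: (14.18+12.75)/2 × 0.25 = 3.36625
  [3.75→4.75]: (12.75+8.29)/2 × 1 = 10.52
  Sum = 89.12625 mg/L·hr
rectal suppository tail: 8.29/0.435 = 19.057; AUC_ev,0→∞ = 89.12625 + 19.057 = 108.18325 mg/L·hr
F = (AUC_ev/D_ev)/(AUC_iv/D_iv) = (108.18325/20)/(79.00675/5) = 5.4091625/15.80135 = 0.3423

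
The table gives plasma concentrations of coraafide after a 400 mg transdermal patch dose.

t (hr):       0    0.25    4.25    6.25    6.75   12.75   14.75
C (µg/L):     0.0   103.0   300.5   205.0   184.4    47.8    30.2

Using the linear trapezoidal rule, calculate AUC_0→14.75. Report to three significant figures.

AUC = 2200 µg/L·hr

Trapezoidal AUC_0→14.75:
  [0→0.25]: (0.0+103.0)/2 × 0.25 = 12.875
  [0.25→4.25]: (103.0+300.5)/2 × 4 = 807.0
  [4.25→6.25]: (300.5+205.0)/2 × 2 = 505.5
  [6.25→6.75]: (205.0+184.4)/2 × 0.5 = 97.35
  [6.75→12.75]: (184.4+47.8)/2 × 6 = 696.6
  [12.75→14.75]: (47.8+30.2)/2 × 2 = 78.0
  Sum = 2197.325 µg/L·hr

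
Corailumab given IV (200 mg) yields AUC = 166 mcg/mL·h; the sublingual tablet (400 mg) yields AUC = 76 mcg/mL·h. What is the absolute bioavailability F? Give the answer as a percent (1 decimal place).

F = (AUC_ev / D_ev) / (AUC_iv / D_iv)
  = (76/400) / (166/200)
  = 0.19 / 0.83 = 0.2289
  = 22.89%

F = 22.9%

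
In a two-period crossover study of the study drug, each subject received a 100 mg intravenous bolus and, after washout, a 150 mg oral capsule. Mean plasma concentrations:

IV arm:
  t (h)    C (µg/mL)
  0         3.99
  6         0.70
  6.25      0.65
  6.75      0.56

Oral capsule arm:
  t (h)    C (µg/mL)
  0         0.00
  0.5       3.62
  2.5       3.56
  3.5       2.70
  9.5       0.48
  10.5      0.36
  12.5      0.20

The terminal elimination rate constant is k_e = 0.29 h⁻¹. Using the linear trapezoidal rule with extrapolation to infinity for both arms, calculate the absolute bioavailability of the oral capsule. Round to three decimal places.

Trapezoidal AUC_0→6.75 (IV):
  [0→6]: (3.99+0.70)/2 × 6 = 14.07
  [6→6.25]: (0.70+0.65)/2 × 0.25 = 0.16875
  [6.25→6.75]: (0.65+0.56)/2 × 0.5 = 0.3025
  Sum = 14.54125 µg/mL·h
IV tail: 0.56/0.29 = 1.931; AUC_iv,0→∞ = 14.54125 + 1.931 = 16.47225 µg/mL·h
Trapezoidal AUC_0→12.5 (oral capsule):
  [0→0.5]: (0.00+3.62)/2 × 0.5 = 0.905
  [0.5→2.5]: (3.62+3.56)/2 × 2 = 7.18
  [2.5→3.5]: (3.56+2.70)/2 × 1 = 3.13
  [3.5→9.5]: (2.70+0.48)/2 × 6 = 9.54
  [9.5→10.5]: (0.48+0.36)/2 × 1 = 0.42
  [10.5→12.5]: (0.36+0.20)/2 × 2 = 0.56
  Sum = 21.735 µg/mL·h
oral capsule tail: 0.20/0.29 = 0.690; AUC_ev,0→∞ = 21.735 + 0.690 = 22.425 µg/mL·h
F = (AUC_ev/D_ev)/(AUC_iv/D_iv) = (22.425/150)/(16.47225/100) = 0.1495/0.1647225 = 0.9076

F = 0.908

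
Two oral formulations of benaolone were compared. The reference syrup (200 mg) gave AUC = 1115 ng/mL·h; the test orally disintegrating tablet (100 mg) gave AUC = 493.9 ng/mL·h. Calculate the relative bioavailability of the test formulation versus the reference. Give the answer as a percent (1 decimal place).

F_rel = (AUC_test/D_test) / (AUC_ref/D_ref)
      = (493.9/100) / (1115/200)
      = 4.939 / 5.575 = 0.8859 = 88.59%

F_rel = 88.6%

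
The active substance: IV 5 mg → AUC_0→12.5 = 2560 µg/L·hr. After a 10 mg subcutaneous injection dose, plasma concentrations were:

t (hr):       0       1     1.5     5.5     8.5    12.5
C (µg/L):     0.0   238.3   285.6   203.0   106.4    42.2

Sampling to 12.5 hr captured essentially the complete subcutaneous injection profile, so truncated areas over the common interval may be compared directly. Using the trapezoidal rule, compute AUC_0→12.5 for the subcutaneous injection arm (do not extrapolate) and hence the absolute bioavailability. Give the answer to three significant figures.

Trapezoidal AUC_0→12.5 (subcutaneous injection):
  [0→1]: (0.0+238.3)/2 × 1 = 119.15
  [1→1.5]: (238.3+285.6)/2 × 0.5 = 130.975
  [1.5→5.5]: (285.6+203.0)/2 × 4 = 977.2
  [5.5→8.5]: (203.0+106.4)/2 × 3 = 464.1
  [8.5→12.5]: (106.4+42.2)/2 × 4 = 297.2
  Sum = 1988.625 µg/L·hr
F = (AUC_ev/D_ev)/(AUC_iv/D_iv) = (1988.625/10)/(2560/5) = 198.8625/512 = 0.3884

F = 0.388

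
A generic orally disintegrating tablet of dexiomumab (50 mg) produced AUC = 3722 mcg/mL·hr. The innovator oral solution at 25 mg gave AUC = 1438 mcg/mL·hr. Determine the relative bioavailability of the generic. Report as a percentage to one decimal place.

F_rel = 129.4%

F_rel = (AUC_test/D_test) / (AUC_ref/D_ref)
      = (3722/50) / (1438/25)
      = 74.44 / 57.52 = 1.2942 = 129.42%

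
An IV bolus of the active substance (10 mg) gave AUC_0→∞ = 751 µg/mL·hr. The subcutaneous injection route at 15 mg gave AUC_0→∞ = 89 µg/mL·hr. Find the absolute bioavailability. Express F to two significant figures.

F = 0.079

F = (AUC_ev / D_ev) / (AUC_iv / D_iv)
  = (89/15) / (751/10)
  = 5.93333 / 75.1 = 0.0790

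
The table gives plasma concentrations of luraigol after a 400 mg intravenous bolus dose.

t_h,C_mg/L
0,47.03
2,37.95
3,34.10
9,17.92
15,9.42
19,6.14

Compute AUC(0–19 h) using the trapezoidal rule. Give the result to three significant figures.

AUC = 390 mg/L·h

Trapezoidal AUC_0→19:
  [0→2]: (47.03+37.95)/2 × 2 = 84.98
  [2→3]: (37.95+34.10)/2 × 1 = 36.025
  [3→9]: (34.10+17.92)/2 × 6 = 156.06
  [9→15]: (17.92+9.42)/2 × 6 = 82.02
  [15→19]: (9.42+6.14)/2 × 4 = 31.12
  Sum = 390.205 mg/L·h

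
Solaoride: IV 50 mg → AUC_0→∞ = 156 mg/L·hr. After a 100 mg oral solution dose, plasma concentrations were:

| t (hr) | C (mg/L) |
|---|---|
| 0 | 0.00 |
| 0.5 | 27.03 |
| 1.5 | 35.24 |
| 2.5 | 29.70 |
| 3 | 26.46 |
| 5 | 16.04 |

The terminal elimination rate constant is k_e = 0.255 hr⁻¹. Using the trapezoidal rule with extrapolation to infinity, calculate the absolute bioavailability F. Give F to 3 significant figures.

Trapezoidal AUC_0→5 (oral solution):
  [0→0.5]: (0.00+27.03)/2 × 0.5 = 6.7575
  [0.5→1.5]: (27.03+35.24)/2 × 1 = 31.135
  [1.5→2.5]: (35.24+29.70)/2 × 1 = 32.47
  [2.5→3]: (29.70+26.46)/2 × 0.5 = 14.04
  [3→5]: (26.46+16.04)/2 × 2 = 42.5
  Sum = 126.9025 mg/L·hr
Tail: C_last/k_e = 16.04/0.255 = 62.902
AUC_0→∞ (oral solution) = 126.9025 + 62.902 = 189.8045 mg/L·hr
F = (AUC_ev/D_ev)/(AUC_iv/D_iv) = (189.8045/100)/(156/50) = 1.898045/3.12 = 0.6083

F = 0.608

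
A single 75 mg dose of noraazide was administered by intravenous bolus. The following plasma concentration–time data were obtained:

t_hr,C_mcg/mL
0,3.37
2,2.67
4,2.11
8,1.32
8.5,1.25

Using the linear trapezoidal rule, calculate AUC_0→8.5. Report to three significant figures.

Trapezoidal AUC_0→8.5:
  [0→2]: (3.37+2.67)/2 × 2 = 6.04
  [2→4]: (2.67+2.11)/2 × 2 = 4.78
  [4→8]: (2.11+1.32)/2 × 4 = 6.86
  [8→8.5]: (1.32+1.25)/2 × 0.5 = 0.6425
  Sum = 18.3225 mcg/mL·hr

AUC = 18.3 mcg/mL·hr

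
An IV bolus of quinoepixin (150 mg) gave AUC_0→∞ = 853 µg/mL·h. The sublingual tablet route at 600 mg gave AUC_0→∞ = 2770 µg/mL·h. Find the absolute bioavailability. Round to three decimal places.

F = 0.812

F = (AUC_ev / D_ev) / (AUC_iv / D_iv)
  = (2770/600) / (853/150)
  = 4.61667 / 5.68667 = 0.8118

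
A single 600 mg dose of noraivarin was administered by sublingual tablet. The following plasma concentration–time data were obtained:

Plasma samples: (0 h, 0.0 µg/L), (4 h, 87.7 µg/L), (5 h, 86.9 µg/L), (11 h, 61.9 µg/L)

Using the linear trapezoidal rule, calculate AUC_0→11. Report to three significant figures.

Trapezoidal AUC_0→11:
  [0→4]: (0.0+87.7)/2 × 4 = 175.4
  [4→5]: (87.7+86.9)/2 × 1 = 87.3
  [5→11]: (86.9+61.9)/2 × 6 = 446.4
  Sum = 709.1 µg/L·h

AUC = 709 µg/L·h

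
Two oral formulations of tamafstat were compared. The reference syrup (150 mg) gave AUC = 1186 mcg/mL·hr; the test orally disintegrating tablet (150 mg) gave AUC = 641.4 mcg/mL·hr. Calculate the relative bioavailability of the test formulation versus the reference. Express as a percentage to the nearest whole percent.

F_rel = (AUC_test/D_test) / (AUC_ref/D_ref)
      = (641.4/150) / (1186/150)
      = 4.276 / 7.90667 = 0.5408 = 54.08%

F_rel = 54%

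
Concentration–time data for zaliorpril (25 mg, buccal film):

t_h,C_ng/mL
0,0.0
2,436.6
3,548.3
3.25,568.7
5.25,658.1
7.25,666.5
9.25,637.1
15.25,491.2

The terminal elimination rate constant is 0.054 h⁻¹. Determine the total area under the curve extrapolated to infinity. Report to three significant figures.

Trapezoidal AUC_0→15.25:
  [0→2]: (0.0+436.6)/2 × 2 = 436.6
  [2→3]: (436.6+548.3)/2 × 1 = 492.45
  [3→3.25]: (548.3+568.7)/2 × 0.25 = 139.625
  [3.25→5.25]: (568.7+658.1)/2 × 2 = 1226.8
  [5.25→7.25]: (658.1+666.5)/2 × 2 = 1324.6
  [7.25→9.25]: (666.5+637.1)/2 × 2 = 1303.6
  [9.25→15.25]: (637.1+491.2)/2 × 6 = 3384.9
  Sum = 8308.575 ng/mL·h
Extrapolated tail: C_last / k_e = 491.2 / 0.054 = 9096.296
AUC_0→∞ = 8308.575 + 9096.296 = 17404.871 ng/mL·h

AUC = 17400 ng/mL·h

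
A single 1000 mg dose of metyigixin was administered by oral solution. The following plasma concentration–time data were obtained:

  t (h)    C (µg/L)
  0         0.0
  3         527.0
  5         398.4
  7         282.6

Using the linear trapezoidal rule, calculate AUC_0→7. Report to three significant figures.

AUC = 2400 µg/L·h

Trapezoidal AUC_0→7:
  [0→3]: (0.0+527.0)/2 × 3 = 790.5
  [3→5]: (527.0+398.4)/2 × 2 = 925.4
  [5→7]: (398.4+282.6)/2 × 2 = 681.0
  Sum = 2396.9 µg/L·h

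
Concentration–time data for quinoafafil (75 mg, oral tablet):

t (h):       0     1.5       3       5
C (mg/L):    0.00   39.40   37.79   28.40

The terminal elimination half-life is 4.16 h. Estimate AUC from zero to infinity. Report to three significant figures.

Trapezoidal AUC_0→5:
  [0→1.5]: (0.00+39.40)/2 × 1.5 = 29.55
  [1.5→3]: (39.40+37.79)/2 × 1.5 = 57.8925
  [3→5]: (37.79+28.40)/2 × 2 = 66.19
  Sum = 153.6325 mg/L·h
k_e = ln2 / t½ = 0.693147 / 4.16 = 0.1666 h^-1
Extrapolated tail: C_last / k_e = 28.40 / 0.1666 = 170.468
AUC_0→∞ = 153.6325 + 170.468 = 324.1005 mg/L·h

AUC = 324 mg/L·h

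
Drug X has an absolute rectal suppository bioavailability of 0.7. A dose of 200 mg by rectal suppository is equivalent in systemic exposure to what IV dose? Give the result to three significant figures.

D_iv = 140 mg

Systemic exposure from an extravascular dose = F × D_ev, so the equivalent IV dose is F × D_ev.
D_iv = F × D_ev = 0.7 × 200 = 140 mg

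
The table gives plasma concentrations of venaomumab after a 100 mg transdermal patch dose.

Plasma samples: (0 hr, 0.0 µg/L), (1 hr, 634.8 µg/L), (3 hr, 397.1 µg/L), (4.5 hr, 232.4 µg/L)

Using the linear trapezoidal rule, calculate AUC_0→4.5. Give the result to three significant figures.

Trapezoidal AUC_0→4.5:
  [0→1]: (0.0+634.8)/2 × 1 = 317.4
  [1→3]: (634.8+397.1)/2 × 2 = 1031.9
  [3→4.5]: (397.1+232.4)/2 × 1.5 = 472.125
  Sum = 1821.425 µg/L·hr

AUC = 1820 µg/L·hr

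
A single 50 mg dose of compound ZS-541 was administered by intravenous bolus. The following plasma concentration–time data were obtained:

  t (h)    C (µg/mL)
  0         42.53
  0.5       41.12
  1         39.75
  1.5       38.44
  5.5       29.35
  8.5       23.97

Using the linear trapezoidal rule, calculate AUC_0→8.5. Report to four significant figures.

AUC = 276.2 µg/mL·h

Trapezoidal AUC_0→8.5:
  [0→0.5]: (42.53+41.12)/2 × 0.5 = 20.9125
  [0.5→1]: (41.12+39.75)/2 × 0.5 = 20.2175
  [1→1.5]: (39.75+38.44)/2 × 0.5 = 19.5475
  [1.5→5.5]: (38.44+29.35)/2 × 4 = 135.58
  [5.5→8.5]: (29.35+23.97)/2 × 3 = 79.98
  Sum = 276.2375 µg/mL·h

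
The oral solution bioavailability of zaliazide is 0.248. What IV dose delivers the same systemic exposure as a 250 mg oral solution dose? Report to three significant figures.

D_iv = 62.0 mg

Systemic exposure from an extravascular dose = F × D_ev, so the equivalent IV dose is F × D_ev.
D_iv = F × D_ev = 0.248 × 250 = 62 mg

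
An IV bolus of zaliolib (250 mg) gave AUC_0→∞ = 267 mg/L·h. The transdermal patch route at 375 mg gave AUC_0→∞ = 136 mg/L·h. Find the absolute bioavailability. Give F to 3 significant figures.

F = 0.340

F = (AUC_ev / D_ev) / (AUC_iv / D_iv)
  = (136/375) / (267/250)
  = 0.362667 / 1.068 = 0.3396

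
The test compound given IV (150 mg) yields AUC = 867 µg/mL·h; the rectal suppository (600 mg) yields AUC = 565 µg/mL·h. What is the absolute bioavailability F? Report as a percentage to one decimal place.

F = 16.3%

F = (AUC_ev / D_ev) / (AUC_iv / D_iv)
  = (565/600) / (867/150)
  = 0.941667 / 5.78 = 0.1629
  = 16.29%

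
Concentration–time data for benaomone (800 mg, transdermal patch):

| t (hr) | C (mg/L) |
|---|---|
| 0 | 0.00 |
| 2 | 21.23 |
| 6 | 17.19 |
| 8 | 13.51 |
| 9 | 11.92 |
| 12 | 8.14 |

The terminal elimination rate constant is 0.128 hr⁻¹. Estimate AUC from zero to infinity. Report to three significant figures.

AUC = 235 mg/L·hr

Trapezoidal AUC_0→12:
  [0→2]: (0.00+21.23)/2 × 2 = 21.23
  [2→6]: (21.23+17.19)/2 × 4 = 76.84
  [6→8]: (17.19+13.51)/2 × 2 = 30.7
  [8→9]: (13.51+11.92)/2 × 1 = 12.715
  [9→12]: (11.92+8.14)/2 × 3 = 30.09
  Sum = 171.575 mg/L·hr
Extrapolated tail: C_last / k_e = 8.14 / 0.128 = 63.594
AUC_0→∞ = 171.575 + 63.594 = 235.169 mg/L·hr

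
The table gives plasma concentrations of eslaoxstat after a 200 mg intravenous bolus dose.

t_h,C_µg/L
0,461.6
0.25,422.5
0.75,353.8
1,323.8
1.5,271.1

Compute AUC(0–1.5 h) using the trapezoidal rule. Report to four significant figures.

Trapezoidal AUC_0→1.5:
  [0→0.25]: (461.6+422.5)/2 × 0.25 = 110.5125
  [0.25→0.75]: (422.5+353.8)/2 × 0.5 = 194.075
  [0.75→1]: (353.8+323.8)/2 × 0.25 = 84.7
  [1→1.5]: (323.8+271.1)/2 × 0.5 = 148.725
  Sum = 538.0125 µg/L·h

AUC = 538.0 µg/L·h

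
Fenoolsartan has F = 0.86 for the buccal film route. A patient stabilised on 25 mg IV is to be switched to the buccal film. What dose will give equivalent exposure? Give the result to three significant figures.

For equal systemic exposure: F × D_ev = D_iv
D_ev = D_iv / F = 25 / 0.86 = 29.0698 mg

D_buccal = 29.1 mg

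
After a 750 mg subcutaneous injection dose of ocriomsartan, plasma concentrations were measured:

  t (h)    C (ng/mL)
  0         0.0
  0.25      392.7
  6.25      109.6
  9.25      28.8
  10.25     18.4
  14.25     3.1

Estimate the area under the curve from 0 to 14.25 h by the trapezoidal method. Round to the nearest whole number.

Trapezoidal AUC_0→14.25:
  [0→0.25]: (0.0+392.7)/2 × 0.25 = 49.0875
  [0.25→6.25]: (392.7+109.6)/2 × 6 = 1506.9
  [6.25→9.25]: (109.6+28.8)/2 × 3 = 207.6
  [9.25→10.25]: (28.8+18.4)/2 × 1 = 23.6
  [10.25→14.25]: (18.4+3.1)/2 × 4 = 43.0
  Sum = 1830.1875 ng/mL·h

AUC = 1830 ng/mL·h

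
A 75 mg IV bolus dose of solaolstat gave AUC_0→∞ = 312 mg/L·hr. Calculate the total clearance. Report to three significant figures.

CL = Dose_iv / AUC_0→∞
   = 75 / 312 = 0.240385 L/hr

CL = 0.240 L/hr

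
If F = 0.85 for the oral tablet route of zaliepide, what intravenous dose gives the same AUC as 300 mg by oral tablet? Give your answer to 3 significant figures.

Systemic exposure from an extravascular dose = F × D_ev, so the equivalent IV dose is F × D_ev.
D_iv = F × D_ev = 0.85 × 300 = 255 mg

D_iv = 255 mg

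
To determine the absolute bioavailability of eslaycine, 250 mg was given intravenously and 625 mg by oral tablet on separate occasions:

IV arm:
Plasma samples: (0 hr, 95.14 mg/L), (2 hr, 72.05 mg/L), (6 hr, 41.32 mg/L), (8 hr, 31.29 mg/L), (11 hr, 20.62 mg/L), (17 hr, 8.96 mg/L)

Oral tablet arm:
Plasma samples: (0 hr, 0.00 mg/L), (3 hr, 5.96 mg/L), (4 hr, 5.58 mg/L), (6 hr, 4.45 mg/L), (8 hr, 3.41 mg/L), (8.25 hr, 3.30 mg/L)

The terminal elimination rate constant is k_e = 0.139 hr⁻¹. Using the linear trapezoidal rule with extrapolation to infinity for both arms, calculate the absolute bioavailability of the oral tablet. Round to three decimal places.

Trapezoidal AUC_0→17 (IV):
  [0→2]: (95.14+72.05)/2 × 2 = 167.19
  [2→6]: (72.05+41.32)/2 × 4 = 226.74
  [6→8]: (41.32+31.29)/2 × 2 = 72.61
  [8→11]: (31.29+20.62)/2 × 3 = 77.865
  [11→17]: (20.62+8.96)/2 × 6 = 88.74
  Sum = 633.145 mg/L·hr
IV tail: 8.96/0.139 = 64.460; AUC_iv,0→∞ = 633.145 + 64.460 = 697.605 mg/L·hr
Trapezoidal AUC_0→8.25 (oral tablet):
  [0→3]: (0.00+5.96)/2 × 3 = 8.94
  [3→4]: (5.96+5.58)/2 × 1 = 5.77
  [4→6]: (5.58+4.45)/2 × 2 = 10.03
  [6→8]: (4.45+3.41)/2 × 2 = 7.86
  [8→8.25]: (3.41+3.30)/2 × 0.25 = 0.83875
  Sum = 33.43875 mg/L·hr
oral tablet tail: 3.30/0.139 = 23.741; AUC_ev,0→∞ = 33.43875 + 23.741 = 57.17975 mg/L·hr
F = (AUC_ev/D_ev)/(AUC_iv/D_iv) = (57.17975/625)/(697.605/250) = 0.0914876/2.79042 = 0.0328

F = 0.033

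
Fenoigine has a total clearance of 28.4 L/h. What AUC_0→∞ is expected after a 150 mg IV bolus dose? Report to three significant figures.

AUC_0→∞ = Dose_iv / CL
        = 150 / 28.4 = 5.28169 mg/L·h

AUC = 5.28 mg/L·h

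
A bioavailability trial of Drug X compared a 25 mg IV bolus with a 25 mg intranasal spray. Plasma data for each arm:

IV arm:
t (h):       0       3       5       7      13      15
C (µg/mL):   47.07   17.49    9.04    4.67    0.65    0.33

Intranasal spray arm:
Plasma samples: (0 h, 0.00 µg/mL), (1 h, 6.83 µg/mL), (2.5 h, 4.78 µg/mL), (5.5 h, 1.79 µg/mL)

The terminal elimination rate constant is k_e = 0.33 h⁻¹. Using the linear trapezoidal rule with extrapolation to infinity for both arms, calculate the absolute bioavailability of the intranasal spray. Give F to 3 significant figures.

F = 0.177

Trapezoidal AUC_0→15 (IV):
  [0→3]: (47.07+17.49)/2 × 3 = 96.84
  [3→5]: (17.49+9.04)/2 × 2 = 26.53
  [5→7]: (9.04+4.67)/2 × 2 = 13.71
  [7→13]: (4.67+0.65)/2 × 6 = 15.96
  [13→15]: (0.65+0.33)/2 × 2 = 0.98
  Sum = 154.02 µg/mL·h
IV tail: 0.33/0.33 = 1.000; AUC_iv,0→∞ = 154.02 + 1.000 = 155.02 µg/mL·h
Trapezoidal AUC_0→5.5 (intranasal spray):
  [0→1]: (0.00+6.83)/2 × 1 = 3.415
  [1→2.5]: (6.83+4.78)/2 × 1.5 = 8.7075
  [2.5→5.5]: (4.78+1.79)/2 × 3 = 9.855
  Sum = 21.9775 µg/mL·h
intranasal spray tail: 1.79/0.33 = 5.424; AUC_ev,0→∞ = 21.9775 + 5.424 = 27.4015 µg/mL·h
F = (AUC_ev/D_ev)/(AUC_iv/D_iv) = (27.4015/25)/(155.02/25) = 1.09606/6.2008 = 0.1768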